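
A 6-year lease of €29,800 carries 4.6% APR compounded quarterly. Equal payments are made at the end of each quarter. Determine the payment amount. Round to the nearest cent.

i = 0.046/4 = 0.0115 per quarter; n = 6·4 = 24.
PMT = 29800 / ( [1 − (1+0.0115)^(−24)] / 0.0115 ) = 29800 / 20.868787 = 1,427.9699

€1,427.97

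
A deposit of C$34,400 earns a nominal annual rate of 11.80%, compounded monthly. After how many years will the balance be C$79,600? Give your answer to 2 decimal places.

7.14 years

Periodic rate i = 0.118/12 = 0.00983333.
n = ln(79600/34400) / ln(1+0.00983333) = ln(2.31395) / 0.009785 = 85.7365 months
= 85.7365/12 years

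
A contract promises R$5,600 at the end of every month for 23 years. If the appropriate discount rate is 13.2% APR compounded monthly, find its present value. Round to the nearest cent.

R$484,232.32

With 12 periods per year: i = 0.011, n = 276.
PV = 5600 × [1 − (1+0.011)^(−276)] / 0.011 = 5600 × 86.470058 = 484,232.3244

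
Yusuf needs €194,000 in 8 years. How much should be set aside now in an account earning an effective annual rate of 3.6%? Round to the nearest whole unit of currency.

€146,192

PV = FV·(1+i)^(−n) = 194,000 × 0.753567 = 146,192.0266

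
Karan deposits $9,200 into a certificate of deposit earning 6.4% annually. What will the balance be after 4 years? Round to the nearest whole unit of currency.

$11,791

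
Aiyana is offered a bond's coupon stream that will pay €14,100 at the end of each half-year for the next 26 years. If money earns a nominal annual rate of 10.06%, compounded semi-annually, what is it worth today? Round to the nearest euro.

€258,473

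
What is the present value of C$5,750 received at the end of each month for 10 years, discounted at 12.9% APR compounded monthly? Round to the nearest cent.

C$386,628.71

Periodic rate i = 0.129/12 = 0.01075; n = 10 × 12 = 120 periods.
PV = 5750 × [1 − (1+0.01075)^(−120)] / 0.01075 = 5750 × 67.239776 = 386,628.7105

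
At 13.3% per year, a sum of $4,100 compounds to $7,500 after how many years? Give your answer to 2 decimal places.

n = ln(7500/4100) / ln(1+0.133) = ln(1.82927) / 0.124869 = 4.8364 years

4.84 years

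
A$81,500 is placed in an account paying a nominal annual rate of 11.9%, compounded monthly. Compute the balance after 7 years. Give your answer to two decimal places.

With 12 periods per year: i = 0.00991667, n = 84.
FV = PV·(1+i)^n = 81,500 × 2.290790 = 186,699.3993

A$186,699.40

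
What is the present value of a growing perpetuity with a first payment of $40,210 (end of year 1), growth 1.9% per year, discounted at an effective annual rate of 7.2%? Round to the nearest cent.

$758,679.25

PV = PMT / (i − g) = 40210 / (0.072 − 0.019) = 40210 / 0.053000 = 758,679.2453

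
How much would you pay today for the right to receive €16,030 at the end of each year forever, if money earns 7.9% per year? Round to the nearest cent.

PV = PMT / i = 16030 / 0.079 = 202,911.3924

€202,911.39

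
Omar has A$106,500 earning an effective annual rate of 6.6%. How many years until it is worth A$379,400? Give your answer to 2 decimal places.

19.88 years

(1+i)^n = 379400/106500 = 3.56244, so n = ln 3.56244 / ln 1.066 = 19.8776 years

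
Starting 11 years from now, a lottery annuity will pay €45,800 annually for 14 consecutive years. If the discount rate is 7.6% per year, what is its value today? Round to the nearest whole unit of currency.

PV at t=10 (ordinary 14-year annuity): 45800 × a(14|0.076) = 45800 × 8.439279 = 386,518.9795
Discount back 10 years: 386,518.9795 × (1+0.076)^(−10) = 386,518.9795 × 0.480704 = 185,801.0273

€185,801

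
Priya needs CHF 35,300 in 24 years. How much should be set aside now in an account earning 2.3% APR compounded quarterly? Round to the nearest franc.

CHF 20,358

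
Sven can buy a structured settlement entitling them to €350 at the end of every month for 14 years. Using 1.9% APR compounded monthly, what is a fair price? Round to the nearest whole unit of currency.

With 12 periods per year: i = 0.00158333, n = 168.
PV = PMT · [1 − (1+i)^(−n)] / i = 350 · 147.410290 = 51,593.6016

€51,594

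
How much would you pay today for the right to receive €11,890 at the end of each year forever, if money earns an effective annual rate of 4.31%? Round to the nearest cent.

€275,870.07

PV = PMT / i = 11890 / 0.0431 = 275,870.0696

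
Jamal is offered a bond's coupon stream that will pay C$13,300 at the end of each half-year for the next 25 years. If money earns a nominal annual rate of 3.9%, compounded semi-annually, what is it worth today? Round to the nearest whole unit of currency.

C$422,361

Periodic rate i = 0.039/2 = 0.0195; n = 25 × 2 = 50 periods.
PV = 13300 × [1 − (1+0.0195)^(−50)] / 0.0195 = 13300 × 31.756474 = 422,361.1041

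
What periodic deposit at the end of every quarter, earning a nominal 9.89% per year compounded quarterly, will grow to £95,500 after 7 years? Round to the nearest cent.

i = 0.0989/4 = 0.024725 per quarter; n = 7·4 = 28.
PMT = 95500 / ( [(1+0.024725)^28 − 1] / 0.024725 ) = 95500 / 39.698732 = 2,405.6184

£2,405.62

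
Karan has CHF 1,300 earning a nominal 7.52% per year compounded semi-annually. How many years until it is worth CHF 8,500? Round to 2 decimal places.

Periodic rate i = 0.0752/2 = 0.0376.
(1+i)^n = 8500/1300 = 6.53846, so n = ln 6.53846 / ln 1.0376 = 50.8720 half-years
= 50.8720/2 years

25.44 years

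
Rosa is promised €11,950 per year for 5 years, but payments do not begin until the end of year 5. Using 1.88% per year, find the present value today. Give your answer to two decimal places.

€52,464.56

Value one period before first payment (t=4): 11950 × [1 − (1+0.0188)^(−5)] / 0.0188 = 11950 × 4.729921 = 56,522.5504
Discount back 4 years: 56,522.5504 × (1+0.0188)^(−4) = 56,522.5504 × 0.928206 = 52,464.5563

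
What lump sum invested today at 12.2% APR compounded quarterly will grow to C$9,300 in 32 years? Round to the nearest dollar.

C$199

With 4 periods per year: i = 0.0305, n = 128.
Discount factor = (1+0.0305)^(−128) = 0.021373; PV = 9,300 × 0.021373 = 198.7648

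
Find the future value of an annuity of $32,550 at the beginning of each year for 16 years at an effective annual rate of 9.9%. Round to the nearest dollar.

$1,275,014

FV = PMT · [(1+i)^n − 1] / i × (1+i) = 32550 · 39.170922 = 1,275,013.5104
(annuity-due: payments at period start, so ×(1+i).)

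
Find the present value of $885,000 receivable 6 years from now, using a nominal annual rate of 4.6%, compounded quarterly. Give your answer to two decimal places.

$672,607.93

i = 0.046/4 = 0.0115 per quarter; n = 6·4 = 24.
Discount factor = (1+0.0115)^(−24) = 0.760009; PV = 885,000 × 0.760009 = 672,607.9251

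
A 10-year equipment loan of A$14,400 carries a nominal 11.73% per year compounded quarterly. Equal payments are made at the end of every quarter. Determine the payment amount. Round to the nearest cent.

A$616.20

Periodic rate i = 0.1173/4 = 0.029325; n = 10 × 4 = 40 periods.
PMT = 14400 / ( [1 − (1+0.029325)^(−40)] / 0.029325 ) = 14400 / 23.369079 = 616.1989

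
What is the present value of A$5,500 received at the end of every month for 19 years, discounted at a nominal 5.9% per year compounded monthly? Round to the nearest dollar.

A$753,015

With 12 periods per year: i = 0.00491667, n = 228.
Annuity factor a(228|0.00491667) = 136.911816; PV = 5500 × 136.911816 = 753,014.9907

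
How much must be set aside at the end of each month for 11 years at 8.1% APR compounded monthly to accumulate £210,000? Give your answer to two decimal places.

£991.06

With 12 periods per year: i = 0.00675, n = 132.
FV-annuity factor = 211.893284; PMT = 210000 / 211.893284 = 991.0649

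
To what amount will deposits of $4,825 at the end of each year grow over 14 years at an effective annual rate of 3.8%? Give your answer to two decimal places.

FV = 4825 × [(1+0.038)^14 − 1] / 0.038 = 4825 × 18.042966 = 87,057.3107

$87,057.31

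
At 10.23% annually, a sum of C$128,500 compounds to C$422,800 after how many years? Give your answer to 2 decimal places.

12.23 years

n = ln(422800/128500) / ln(1+0.1023) = ln(3.29027) / 0.097399 = 12.2278 years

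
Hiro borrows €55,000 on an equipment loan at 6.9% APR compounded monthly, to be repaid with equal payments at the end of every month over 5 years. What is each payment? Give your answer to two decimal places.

Periodic rate i = 0.069/12 = 0.00575; n = 5 × 12 = 60 periods.
PMT = 55000 / ( [1 − (1+0.00575)^(−60)] / 0.00575 ) = 55000 / 50.622524 = 1,086.4729

€1,086.47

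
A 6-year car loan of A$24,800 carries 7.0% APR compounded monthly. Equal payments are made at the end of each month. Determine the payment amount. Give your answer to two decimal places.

A$422.82

With 12 periods per year: i = 0.00583333, n = 72.
Annuity-PV factor = 58.654444; PMT = 24800 / 58.654444 = 422.8154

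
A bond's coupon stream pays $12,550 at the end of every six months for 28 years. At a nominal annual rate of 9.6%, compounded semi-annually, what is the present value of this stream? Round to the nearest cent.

With 2 periods per year: i = 0.048, n = 56.
Annuity factor a(56|0.048) = 19.324897; PV = 12550 × 19.324897 = 242,527.4595

$242,527.46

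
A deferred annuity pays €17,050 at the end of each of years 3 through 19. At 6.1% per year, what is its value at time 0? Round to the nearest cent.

PV at t=2 (ordinary 17-year annuity): 17050 × a(17|0.061) = 17050 × 10.402314 = 177,359.4548
Discount back 2 years: 177,359.4548 × (1+0.061)^(−2) = 177,359.4548 × 0.888320 = 157,551.8755

€157,551.88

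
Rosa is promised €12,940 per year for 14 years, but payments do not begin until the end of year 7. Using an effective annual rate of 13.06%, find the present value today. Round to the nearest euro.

€38,931

Value one period before first payment (t=6): 12940 × [1 − (1+0.1306)^(−14)] / 0.1306 = 12940 × 6.283776 = 81,312.0666
PV₀ = 81,312.0666 / (1+0.1306)^6 = 81,312.0666 / 2.088593 = 38,931.4978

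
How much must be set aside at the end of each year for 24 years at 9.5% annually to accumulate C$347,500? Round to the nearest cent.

C$4,216.39

PMT = 347500 / ( [(1+0.095)^24 − 1] / 0.095 ) = 347500 / 82.416378 = 4,216.3950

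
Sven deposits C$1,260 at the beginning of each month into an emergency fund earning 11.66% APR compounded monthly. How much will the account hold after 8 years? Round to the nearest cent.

i = 0.1166/12 = 0.00971667 per month; n = 8·12 = 96.
FV = 1260 × [(1+0.00971667)^96 − 1] / 0.00971667 × (1+i) = 1260 × 159.011911 = 200,355.0078
(annuity-due: payments at period start, so ×(1+i).)

C$200,355.01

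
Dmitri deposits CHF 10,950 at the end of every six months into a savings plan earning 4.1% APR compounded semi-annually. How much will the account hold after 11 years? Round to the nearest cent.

CHF 300,584.49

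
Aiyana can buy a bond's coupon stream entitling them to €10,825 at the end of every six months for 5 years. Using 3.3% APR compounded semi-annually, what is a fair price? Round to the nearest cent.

€99,041.45

With 2 periods per year: i = 0.0165, n = 10.
Annuity factor a(10|0.0165) = 9.149326; PV = 10825 × 9.149326 = 99,041.4498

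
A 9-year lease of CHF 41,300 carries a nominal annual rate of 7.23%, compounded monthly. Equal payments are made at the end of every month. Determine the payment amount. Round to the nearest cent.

CHF 521.33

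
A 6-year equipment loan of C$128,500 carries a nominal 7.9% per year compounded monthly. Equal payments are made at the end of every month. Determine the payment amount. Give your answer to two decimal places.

C$2,246.75

i = 0.079/12 = 0.00658333 per month; n = 6·12 = 72.
PMT = 128500 / ( [1 − (1+0.00658333)^(−72)] / 0.00658333 ) = 128500 / 57.193666 = 2,246.7523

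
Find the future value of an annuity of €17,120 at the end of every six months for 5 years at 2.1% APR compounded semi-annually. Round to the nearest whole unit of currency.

€179,520

With 2 periods per year: i = 0.0105, n = 10.
FV = PMT · [(1+i)^n − 1] / i = 17120 · 10.485976 = 179,519.9124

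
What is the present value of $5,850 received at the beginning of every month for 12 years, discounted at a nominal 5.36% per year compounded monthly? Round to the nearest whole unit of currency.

With 12 periods per year: i = 0.00446667, n = 144.
PV = PMT · [1 − (1+i)^(−n)] / i × (1+i) = 5850 · 106.512197 = 623,096.3503
(annuity-due: payments at period start, so ×(1+i).)

$623,096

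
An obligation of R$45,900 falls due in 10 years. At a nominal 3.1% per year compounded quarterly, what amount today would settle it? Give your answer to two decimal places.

R$33,705.47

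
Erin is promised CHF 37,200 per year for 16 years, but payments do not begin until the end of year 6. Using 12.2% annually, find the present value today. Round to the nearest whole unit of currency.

CHF 144,297

Value one period before first payment (t=5): 37200 × [1 − (1+0.122)^(−16)] / 0.122 = 37200 × 6.897287 = 256,579.0621
PV₀ = 256,579.0621 / (1+0.122)^5 = 256,579.0621 / 1.778133 = 144,296.8760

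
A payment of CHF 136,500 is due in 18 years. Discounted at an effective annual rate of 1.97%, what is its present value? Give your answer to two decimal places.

Discount factor = (1+0.0197)^(−18) = 0.703876; PV = 136,500 × 0.703876 = 96,079.1393

CHF 96,079.14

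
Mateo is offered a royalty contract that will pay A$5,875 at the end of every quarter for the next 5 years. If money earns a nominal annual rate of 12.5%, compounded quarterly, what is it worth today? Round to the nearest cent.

i = 0.125/4 = 0.03125 per quarter; n = 5·4 = 20.
PV = 5875 × [1 − (1+0.03125)^(−20)] / 0.03125 = 5875 × 14.706984 = 86,403.5301

A$86,403.53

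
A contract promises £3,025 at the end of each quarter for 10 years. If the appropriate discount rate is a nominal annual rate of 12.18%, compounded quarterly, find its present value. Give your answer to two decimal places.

£69,416.33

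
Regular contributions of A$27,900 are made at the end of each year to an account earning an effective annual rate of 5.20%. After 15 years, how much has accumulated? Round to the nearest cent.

A$611,184.20

FV = 27900 × [(1+0.052)^15 − 1] / 0.052 = 27900 × 21.906244 = 611,184.2003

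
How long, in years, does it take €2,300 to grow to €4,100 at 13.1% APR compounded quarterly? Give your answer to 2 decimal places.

Periodic rate i = 0.131/4 = 0.03275.
(1+i)^n = 4100/2300 = 1.78261, so n = ln 1.78261 / ln 1.03275 = 17.9387 quarters
= 17.9387/4 years

4.48 years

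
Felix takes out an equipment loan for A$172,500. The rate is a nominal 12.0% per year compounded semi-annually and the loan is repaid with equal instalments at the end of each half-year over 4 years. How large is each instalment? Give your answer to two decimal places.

A$27,778.70

With 2 periods per year: i = 0.06, n = 8.
PMT = 172500 / ( [1 − (1+0.06)^(−8)] / 0.06 ) = 172500 / 6.209794 = 27,778.7001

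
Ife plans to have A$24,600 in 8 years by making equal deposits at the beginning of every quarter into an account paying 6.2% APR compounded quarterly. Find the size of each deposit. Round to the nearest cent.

With 4 periods per year: i = 0.0155, n = 32.
FV-annuity factor × (1+i) = 41.661937; PMT = 24600 / 41.661937 = 590.4670

A$590.47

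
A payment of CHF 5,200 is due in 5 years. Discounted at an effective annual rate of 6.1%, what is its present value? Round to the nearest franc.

Discount factor = (1+0.061)^(−5) = 0.743743; PV = 5,200 × 0.743743 = 3,867.4653

CHF 3,867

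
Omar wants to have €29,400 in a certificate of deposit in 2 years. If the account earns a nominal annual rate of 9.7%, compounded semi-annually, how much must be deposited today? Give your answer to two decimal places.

€24,326.16

Periodic rate i = 0.097/2 = 0.0485; n = 2 × 2 = 4 periods.
PV = 29,400 / (1 + 0.0485)^4 = 29,400 / 1.208575 = 24,326.1618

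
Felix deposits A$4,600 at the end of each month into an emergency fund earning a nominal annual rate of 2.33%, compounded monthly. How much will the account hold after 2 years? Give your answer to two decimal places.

A$112,900.60

i = 0.0233/12 = 0.00194167 per month; n = 2·12 = 24.
Accumulation factor s(24|0.00194167) = 24.543609; FV = 4600 × 24.543609 = 112,900.6015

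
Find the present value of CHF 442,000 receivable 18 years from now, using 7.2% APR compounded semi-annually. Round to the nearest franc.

With 2 periods per year: i = 0.036, n = 36.
PV = FV·(1+i)^(−n) = 442,000 × 0.279930 = 123,728.8780

CHF 123,729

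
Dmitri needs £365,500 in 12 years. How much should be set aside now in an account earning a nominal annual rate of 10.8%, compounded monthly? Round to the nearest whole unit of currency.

Periodic rate i = 0.108/12 = 0.009; n = 12 × 12 = 144 periods.
Discount factor = (1+0.009)^(−144) = 0.275215; PV = 365,500 × 0.275215 = 100,591.0736

£100,591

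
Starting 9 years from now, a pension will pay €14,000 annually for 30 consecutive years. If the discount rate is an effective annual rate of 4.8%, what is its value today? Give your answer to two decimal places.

Value one period before first payment (t=8): 14000 × [1 − (1+0.048)^(−30)] / 0.048 = 14000 × 15.729220 = 220,209.0843
PV₀ = 220,209.0843 / (1+0.048)^8 = 220,209.0843 / 1.455091 = 151,336.9474

€151,336.95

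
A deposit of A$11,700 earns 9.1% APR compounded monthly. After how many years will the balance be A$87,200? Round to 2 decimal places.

Periodic rate i = 0.091/12 = 0.00758333.
n = ln(87200/11700) / ln(1+0.00758333) = ln(7.45299) / 0.007555 = 265.8754 months
= 265.8754/12 years

22.16 years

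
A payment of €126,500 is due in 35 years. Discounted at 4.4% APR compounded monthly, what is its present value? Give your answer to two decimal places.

€27,195.70

i = 0.044/12 = 0.00366667 per month; n = 35·12 = 420.
PV = FV·(1+i)^(−n) = 126,500 × 0.214986 = 27,195.6969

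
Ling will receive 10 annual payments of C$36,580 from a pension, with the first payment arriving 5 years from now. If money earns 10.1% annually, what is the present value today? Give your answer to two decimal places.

C$152,307.86

Value one period before first payment (t=4): 36580 × [1 − (1+0.101)^(−10)] / 0.101 = 36580 × 6.118259 = 223,805.9249
PV₀ = 223,805.9249 / (1+0.101)^4 = 223,805.9249 / 1.469431 = 152,307.8556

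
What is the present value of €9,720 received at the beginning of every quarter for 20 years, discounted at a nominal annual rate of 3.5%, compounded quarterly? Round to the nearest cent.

€562,418.13

With 4 periods per year: i = 0.00875, n = 80.
PV = PMT · [1 − (1+i)^(−n)] / i × (1+i) = 9720 · 57.861948 = 562,418.1309
(annuity-due: payments at period start, so ×(1+i).)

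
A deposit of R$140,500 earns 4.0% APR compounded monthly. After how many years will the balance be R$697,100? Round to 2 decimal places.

40.11 years

Periodic rate i = 0.04/12 = 0.00333333.
n = ln(697100/140500) / ln(1+0.00333333) = ln(4.96157) / 0.003328 = 481.3168 months
= 481.3168/12 years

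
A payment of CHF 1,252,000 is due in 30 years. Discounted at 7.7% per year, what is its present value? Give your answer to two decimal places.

CHF 135,248.74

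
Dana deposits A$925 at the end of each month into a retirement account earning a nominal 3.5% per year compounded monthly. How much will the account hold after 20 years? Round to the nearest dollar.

A$320,854

Periodic rate i = 0.035/12 = 0.00291667; n = 20 × 12 = 240 periods.
FV = 925 × [(1+0.00291667)^240 − 1] / 0.00291667 = 925 × 346.869269 = 320,854.0739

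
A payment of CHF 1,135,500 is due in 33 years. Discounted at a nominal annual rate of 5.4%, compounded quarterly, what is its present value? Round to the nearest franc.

CHF 193,398

i = 0.054/4 = 0.0135 per quarter; n = 33·4 = 132.
PV = FV·(1+i)^(−n) = 1,135,500 × 0.170320 = 193,397.8932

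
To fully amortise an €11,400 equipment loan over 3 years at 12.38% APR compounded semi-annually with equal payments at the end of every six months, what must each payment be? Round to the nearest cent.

€2,332.19

i = 0.1238/2 = 0.0619 per half-year; n = 3·2 = 6.
Annuity-PV factor = 4.888106; PMT = 11400 / 4.888106 = 2,332.1916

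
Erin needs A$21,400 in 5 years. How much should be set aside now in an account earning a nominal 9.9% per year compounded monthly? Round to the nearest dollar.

A$13,071

Periodic rate i = 0.099/12 = 0.00825; n = 5 × 12 = 60 periods.
PV = 21,400 / (1 + 0.00825)^60 = 21,400 / 1.637170 = 13,071.3346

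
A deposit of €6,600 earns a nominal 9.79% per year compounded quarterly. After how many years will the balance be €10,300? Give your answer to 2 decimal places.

Periodic rate i = 0.0979/4 = 0.024475.
(1+i)^n = 10300/6600 = 1.56061, so n = ln 1.56061 / ln 1.02448 = 18.4065 quarters
= 18.4065/4 years

4.60 years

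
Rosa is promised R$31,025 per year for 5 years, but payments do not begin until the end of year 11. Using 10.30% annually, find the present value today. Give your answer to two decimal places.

R$43,789.03

PV at t=10 (ordinary 5-year annuity): 31025 × a(5|0.103) = 31025 × 3.761912 = 116,713.3234
PV₀ = 116,713.3234 / (1+0.103)^10 = 116,713.3234 / 2.665355 = 43,789.0286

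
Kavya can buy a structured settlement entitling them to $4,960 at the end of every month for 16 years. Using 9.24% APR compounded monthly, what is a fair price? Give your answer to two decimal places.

i = 0.0924/12 = 0.0077 per month; n = 16·12 = 192.
Annuity factor a(192|0.0077) = 100.091300; PV = 4960 × 100.091300 = 496,452.8472

$496,452.85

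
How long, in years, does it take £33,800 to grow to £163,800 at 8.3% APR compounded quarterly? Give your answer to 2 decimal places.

19.21 years

Periodic rate i = 0.083/4 = 0.02075.
(1+i)^n = 163800/33800 = 4.84615, so n = ln 4.84615 / ln 1.02075 = 76.8435 quarters
= 76.8435/4 years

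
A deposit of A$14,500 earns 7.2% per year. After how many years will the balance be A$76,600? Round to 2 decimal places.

(1+i)^n = 76600/14500 = 5.28276, so n = ln 5.28276 / ln 1.072 = 23.9399 years

23.94 years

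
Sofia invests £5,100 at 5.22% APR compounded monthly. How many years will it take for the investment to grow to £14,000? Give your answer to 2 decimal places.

Periodic rate i = 0.0522/12 = 0.00435.
(1+i)^n = 14000/5100 = 2.74510, so n = ln 2.74510 / ln 1.00435 = 232.6463 months
= 232.6463/12 years

19.39 years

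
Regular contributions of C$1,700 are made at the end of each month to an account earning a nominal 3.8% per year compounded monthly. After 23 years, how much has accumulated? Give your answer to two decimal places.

Periodic rate i = 0.038/12 = 0.00316667; n = 23 × 12 = 276 periods.
FV = PMT · [(1+i)^n − 1] / i = 1700 · 439.948598 = 747,912.6167

C$747,912.62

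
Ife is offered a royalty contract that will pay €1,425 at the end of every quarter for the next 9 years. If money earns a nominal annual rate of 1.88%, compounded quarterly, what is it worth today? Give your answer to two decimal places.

i = 0.0188/4 = 0.0047 per quarter; n = 9·4 = 36.
PV = 1425 × [1 − (1+0.0047)^(−36)] / 0.0047 = 1425 × 33.047923 = 47,093.2899

€47,093.29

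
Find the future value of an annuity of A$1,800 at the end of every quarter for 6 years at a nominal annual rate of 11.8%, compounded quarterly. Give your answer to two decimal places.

A$61,580.92

With 4 periods per year: i = 0.0295, n = 24.
Accumulation factor s(24|0.0295) = 34.211621; FV = 1800 × 34.211621 = 61,580.9172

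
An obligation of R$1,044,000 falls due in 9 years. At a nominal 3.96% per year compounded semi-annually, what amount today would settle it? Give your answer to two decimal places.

Periodic rate i = 0.0396/2 = 0.0198; n = 9 × 2 = 18 periods.
PV = FV·(1+i)^(−n) = 1,044,000 × 0.702635 = 733,551.0808

R$733,551.08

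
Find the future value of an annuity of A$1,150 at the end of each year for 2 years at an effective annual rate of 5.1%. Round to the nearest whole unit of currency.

A$2,359

FV = PMT · [(1+i)^n − 1] / i = 1150 · 2.051000 = 2,358.6500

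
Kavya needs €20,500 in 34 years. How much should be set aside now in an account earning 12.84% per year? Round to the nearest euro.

Discount factor = (1+0.1284)^(−34) = 0.016453; PV = 20,500 × 0.016453 = 337.2945

€337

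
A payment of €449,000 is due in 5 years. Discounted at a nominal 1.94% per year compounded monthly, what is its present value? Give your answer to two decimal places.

€407,524.56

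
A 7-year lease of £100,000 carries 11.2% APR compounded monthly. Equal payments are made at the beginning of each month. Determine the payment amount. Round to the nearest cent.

£1,706.85

With 12 periods per year: i = 0.00933333, n = 84.
PMT = 100000 / ( [1 − (1+0.00933333)^(−84)] / 0.00933333 × (1+i) ) = 100000 / 58.587560 = 1,706.8470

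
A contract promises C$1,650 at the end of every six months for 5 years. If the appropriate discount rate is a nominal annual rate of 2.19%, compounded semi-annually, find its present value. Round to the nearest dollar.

Periodic rate i = 0.0219/2 = 0.01095; n = 5 × 2 = 10 periods.
Annuity factor a(10|0.01095) = 9.423218; PV = 1650 × 9.423218 = 15,548.3094

C$15,548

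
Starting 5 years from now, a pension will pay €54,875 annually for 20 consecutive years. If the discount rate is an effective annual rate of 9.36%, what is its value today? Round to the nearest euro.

€341,418

Value one period before first payment (t=4): 54875 × [1 − (1+0.0936)^(−20)] / 0.0936 = 54875 × 8.899106 = 488,338.4589
PV₀ = 488,338.4589 / (1+0.0936)^4 = 488,338.4589 / 1.430323 = 341,418.3995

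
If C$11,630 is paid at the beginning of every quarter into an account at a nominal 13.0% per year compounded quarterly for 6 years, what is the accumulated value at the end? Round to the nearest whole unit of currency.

C$426,588

i = 0.13/4 = 0.0325 per quarter; n = 6·4 = 24.
FV = PMT · [(1+i)^n − 1] / i × (1+i) = 11630 · 36.679933 = 426,587.6216
(Beginning-of-period payments → annuity-due factor ×(1+i).)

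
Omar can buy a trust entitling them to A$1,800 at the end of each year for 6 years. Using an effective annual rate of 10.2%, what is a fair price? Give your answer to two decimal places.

A$7,793.73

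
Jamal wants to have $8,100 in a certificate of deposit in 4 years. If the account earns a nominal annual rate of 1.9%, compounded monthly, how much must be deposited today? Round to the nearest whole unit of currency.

$7,508

With 12 periods per year: i = 0.00158333, n = 48.
PV = FV·(1+i)^(−n) = 8,100 × 0.926872 = 7,507.6625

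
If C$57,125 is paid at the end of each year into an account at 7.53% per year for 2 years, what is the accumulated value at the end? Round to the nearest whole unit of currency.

FV = 57125 × [(1+0.0753)^2 − 1] / 0.0753 = 57125 × 2.075300 = 118,551.5125

C$118,552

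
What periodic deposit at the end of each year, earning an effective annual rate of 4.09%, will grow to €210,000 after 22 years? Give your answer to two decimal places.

PMT = 210000 / ( [(1+0.0409)^22 − 1] / 0.0409 ) = 210000 / 34.607598 = 6,068.0317

€6,068.03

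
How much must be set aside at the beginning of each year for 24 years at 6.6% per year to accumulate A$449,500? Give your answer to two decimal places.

A$7,653.41

FV-annuity factor × (1+i) = 58.731993; PMT = 449500 / 58.731993 = 7,653.4096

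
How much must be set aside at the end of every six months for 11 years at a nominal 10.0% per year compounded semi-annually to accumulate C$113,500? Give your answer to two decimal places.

With 2 periods per year: i = 0.05, n = 22.
FV-annuity factor = 38.505214; PMT = 113500 / 38.505214 = 2,947.6527

C$2,947.65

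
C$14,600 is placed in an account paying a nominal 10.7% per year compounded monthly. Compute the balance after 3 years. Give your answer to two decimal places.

With 12 periods per year: i = 0.00891667, n = 36.
FV = PV·(1+i)^n = 14,600 × 1.376546 = 20,097.5688

C$20,097.57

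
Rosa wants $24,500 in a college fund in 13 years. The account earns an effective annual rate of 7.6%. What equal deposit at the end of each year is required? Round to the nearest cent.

FV-annuity factor = 20.941442; PMT = 24500 / 20.941442 = 1,169.9290

$1,169.93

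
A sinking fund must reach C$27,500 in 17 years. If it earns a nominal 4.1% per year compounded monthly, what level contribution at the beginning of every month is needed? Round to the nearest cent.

C$93.14

Periodic rate i = 0.041/12 = 0.00341667; n = 17 × 12 = 204 periods.
PMT = 27500 / ( [(1+0.00341667)^204 − 1] / 0.00341667 × (1+i) ) = 27500 / 295.250236 = 93.1413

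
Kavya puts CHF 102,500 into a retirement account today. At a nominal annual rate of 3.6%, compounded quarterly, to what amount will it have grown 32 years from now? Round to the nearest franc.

CHF 322,696

Periodic rate i = 0.036/4 = 0.009; n = 32 × 4 = 128 periods.
FV = 102,500 × (1 + 0.009)^128 = 322,695.6743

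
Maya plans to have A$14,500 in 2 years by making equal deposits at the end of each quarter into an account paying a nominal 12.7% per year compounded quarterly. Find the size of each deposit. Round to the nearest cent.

Periodic rate i = 0.127/4 = 0.03175; n = 2 × 4 = 8 periods.
PMT = 14500 / ( [(1+0.03175)^8 − 1] / 0.03175 ) = 14500 / 8.947750 = 1,620.5192

A$1,620.52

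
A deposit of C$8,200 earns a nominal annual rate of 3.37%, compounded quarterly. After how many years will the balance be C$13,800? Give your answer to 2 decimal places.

Periodic rate i = 0.0337/4 = 0.008425.
n = ln(13800/8200) / ln(1+0.008425) = ln(1.68293) / 0.008390 = 62.0444 quarters
= 62.0444/4 years

15.51 years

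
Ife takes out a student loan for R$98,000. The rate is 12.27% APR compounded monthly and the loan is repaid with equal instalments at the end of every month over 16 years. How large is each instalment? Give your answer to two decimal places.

R$1,167.64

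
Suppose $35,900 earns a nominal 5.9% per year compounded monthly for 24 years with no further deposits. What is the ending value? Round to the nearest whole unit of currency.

$147,417

With 12 periods per year: i = 0.00491667, n = 288.
35,900 × (1+0.00491667)^288 = 35,900 × 4.106333 = 147,417.3476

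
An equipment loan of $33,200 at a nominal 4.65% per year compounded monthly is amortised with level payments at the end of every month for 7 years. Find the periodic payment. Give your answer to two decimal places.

i = 0.0465/12 = 0.003875 per month; n = 7·12 = 84.
Annuity-PV factor = 71.581784; PMT = 33200 / 71.581784 = 463.8052

$463.81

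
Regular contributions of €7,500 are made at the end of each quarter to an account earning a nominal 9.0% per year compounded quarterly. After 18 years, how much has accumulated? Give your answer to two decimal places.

€1,321,055.33

With 4 periods per year: i = 0.0225, n = 72.
FV = PMT · [(1+i)^n − 1] / i = 7500 · 176.140711 = 1,321,055.3329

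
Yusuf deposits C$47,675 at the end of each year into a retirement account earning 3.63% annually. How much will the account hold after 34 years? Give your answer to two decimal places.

C$3,101,235.61

FV = 47675 × [(1+0.0363)^34 − 1] / 0.0363 = 47675 × 65.049515 = 3,101,235.6113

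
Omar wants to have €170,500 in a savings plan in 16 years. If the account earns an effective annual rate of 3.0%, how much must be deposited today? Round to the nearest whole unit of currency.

€106,250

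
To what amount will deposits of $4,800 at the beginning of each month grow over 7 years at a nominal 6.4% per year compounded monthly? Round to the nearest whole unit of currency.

$509,689

With 12 periods per year: i = 0.00533333, n = 84.
FV = PMT · [(1+i)^n − 1] / i × (1+i) = 4800 · 106.185171 = 509,688.8229
(Beginning-of-period payments → annuity-due factor ×(1+i).)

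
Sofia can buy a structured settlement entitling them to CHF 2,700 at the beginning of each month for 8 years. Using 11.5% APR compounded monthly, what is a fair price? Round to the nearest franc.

With 12 periods per year: i = 0.00958333, n = 96.
PV = PMT · [1 − (1+i)^(−n)] / i × (1+i) = 2700 · 63.180407 = 170,587.0976
Payments are at the start of each period, so multiply by (1+i).

CHF 170,587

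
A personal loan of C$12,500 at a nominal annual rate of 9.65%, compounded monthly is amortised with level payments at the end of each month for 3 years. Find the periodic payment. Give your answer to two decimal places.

i = 0.0965/12 = 0.00804167 per month; n = 3·12 = 36.
Annuity-PV factor = 31.149626; PMT = 12500 / 31.149626 = 401.2889

C$401.29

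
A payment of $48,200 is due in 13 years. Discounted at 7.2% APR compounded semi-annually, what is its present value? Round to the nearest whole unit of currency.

$19,217

Periodic rate i = 0.072/2 = 0.036; n = 13 × 2 = 26 periods.
PV = FV·(1+i)^(−n) = 48,200 × 0.398700 = 19,217.3455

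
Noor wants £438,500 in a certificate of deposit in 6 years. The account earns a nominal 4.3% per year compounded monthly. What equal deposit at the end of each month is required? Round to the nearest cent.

Periodic rate i = 0.043/12 = 0.00358333; n = 6 × 12 = 72 periods.
PMT = 438500 / ( [(1+0.00358333)^72 − 1] / 0.00358333 ) = 438500 / 81.974532 = 5,349.2224

£5,349.22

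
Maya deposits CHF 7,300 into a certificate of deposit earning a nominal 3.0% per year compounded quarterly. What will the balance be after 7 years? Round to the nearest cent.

CHF 8,998.80

With 4 periods per year: i = 0.0075, n = 28.
FV = 7,300 × (1 + 0.0075)^28 = 8,998.7958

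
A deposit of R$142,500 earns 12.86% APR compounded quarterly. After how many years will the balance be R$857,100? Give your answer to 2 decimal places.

Periodic rate i = 0.1286/4 = 0.03215.
(1+i)^n = 857100/142500 = 6.01474, so n = ln 6.01474 / ln 1.03215 = 56.6999 quarters
= 56.6999/4 years

14.17 years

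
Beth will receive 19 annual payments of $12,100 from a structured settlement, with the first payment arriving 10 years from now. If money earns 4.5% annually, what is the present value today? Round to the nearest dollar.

PV at t=9 (ordinary 19-year annuity): 12100 × a(19|0.045) = 12100 × 12.593294 = 152,378.8525
Discount back 9 years: 152,378.8525 × (1+0.045)^(−9) = 152,378.8525 × 0.672904 = 102,536.4045

$102,536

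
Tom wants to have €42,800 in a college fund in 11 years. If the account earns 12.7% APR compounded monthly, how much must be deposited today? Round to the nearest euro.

€10,664

Periodic rate i = 0.127/12 = 0.0105833; n = 11 × 12 = 132 periods.
PV = 42,800 / (1 + 0.0105833)^132 = 42,800 / 4.013482 = 10,664.0558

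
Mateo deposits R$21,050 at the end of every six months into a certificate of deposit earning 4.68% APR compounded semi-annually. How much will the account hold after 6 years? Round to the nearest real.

R$287,784

Periodic rate i = 0.0468/2 = 0.0234; n = 6 × 2 = 12 periods.
Accumulation factor s(12|0.0234) = 13.671450; FV = 21050 × 13.671450 = 287,784.0154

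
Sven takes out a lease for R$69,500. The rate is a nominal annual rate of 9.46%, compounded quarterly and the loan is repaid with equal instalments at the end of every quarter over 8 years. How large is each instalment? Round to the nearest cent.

R$3,120.81

i = 0.0946/4 = 0.02365 per quarter; n = 8·4 = 32.
PMT = 69500 / ( [1 − (1+0.02365)^(−32)] / 0.02365 ) = 69500 / 22.269885 = 3,120.8064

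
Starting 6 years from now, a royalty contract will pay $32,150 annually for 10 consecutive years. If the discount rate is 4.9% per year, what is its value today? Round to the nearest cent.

$196,394.85

Value one period before first payment (t=5): 32150 × [1 − (1+0.049)^(−10)] / 0.049 = 32150 × 7.759372 = 249,463.7983
PV₀ = 249,463.7983 / (1+0.049)^5 = 249,463.7983 / 1.270216 = 196,394.8475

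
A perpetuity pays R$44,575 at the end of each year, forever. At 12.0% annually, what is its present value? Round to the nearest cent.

R$371,458.33

PV = PMT / i = 44575 / 0.12 = 371,458.3333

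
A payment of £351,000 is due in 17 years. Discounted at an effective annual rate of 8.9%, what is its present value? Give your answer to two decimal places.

£82,382.16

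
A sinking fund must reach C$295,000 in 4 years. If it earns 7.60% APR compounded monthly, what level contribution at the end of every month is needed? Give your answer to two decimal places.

Periodic rate i = 0.076/12 = 0.00633333; n = 4 × 12 = 48 periods.
FV-annuity factor = 55.890077; PMT = 295000 / 55.890077 = 5,278.2178

C$5,278.22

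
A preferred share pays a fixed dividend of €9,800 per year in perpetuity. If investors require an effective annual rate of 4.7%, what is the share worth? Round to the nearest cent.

PV = PMT / i = 9800 / 0.047 = 208,510.6383

€208,510.64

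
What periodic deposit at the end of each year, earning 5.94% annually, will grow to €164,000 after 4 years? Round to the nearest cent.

€37,522.40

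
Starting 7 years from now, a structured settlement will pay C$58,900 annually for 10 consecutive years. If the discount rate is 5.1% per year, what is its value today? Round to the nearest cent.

PV at t=6 (ordinary 10-year annuity): 58900 × a(10|0.051) = 58900 × 7.684373 = 452,609.5773
Discount back 6 years: 452,609.5773 × (1+0.051)^(−6) = 452,609.5773 × 0.741965 = 335,820.6851

C$335,820.69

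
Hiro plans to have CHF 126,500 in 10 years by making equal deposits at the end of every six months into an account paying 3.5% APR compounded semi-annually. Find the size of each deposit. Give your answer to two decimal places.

i = 0.035/2 = 0.0175 per half-year; n = 10·2 = 20.
FV-annuity factor = 23.701611; PMT = 126500 / 23.701611 = 5,337.1899

CHF 5,337.19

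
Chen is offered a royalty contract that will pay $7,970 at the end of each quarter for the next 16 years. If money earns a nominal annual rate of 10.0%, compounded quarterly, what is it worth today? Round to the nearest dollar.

$253,157

i = 0.1/4 = 0.025 per quarter; n = 16·4 = 64.
PV = PMT · [1 − (1+i)^(−n)] / i = 7970 · 31.763691 = 253,156.6211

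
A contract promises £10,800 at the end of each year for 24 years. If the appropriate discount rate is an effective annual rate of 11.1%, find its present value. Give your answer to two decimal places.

PV = 10800 × [1 − (1+0.111)^(−24)] / 0.111 = 10800 × 8.288666 = 89,517.5881

£89,517.59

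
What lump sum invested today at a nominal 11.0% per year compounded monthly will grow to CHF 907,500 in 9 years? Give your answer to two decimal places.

CHF 338,730.07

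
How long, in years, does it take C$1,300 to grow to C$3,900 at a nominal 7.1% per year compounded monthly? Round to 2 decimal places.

Periodic rate i = 0.071/12 = 0.00591667.
n = ln(3900/1300) / ln(1+0.00591667) = ln(3.00000) / 0.005899 = 186.2297 months
= 186.2297/12 years

15.52 years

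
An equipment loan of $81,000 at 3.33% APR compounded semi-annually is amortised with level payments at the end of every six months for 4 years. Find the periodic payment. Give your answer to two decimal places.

With 2 periods per year: i = 0.01665, n = 8.
Annuity-PV factor = 7.432402; PMT = 81000 / 7.432402 = 10,898.2261

$10,898.23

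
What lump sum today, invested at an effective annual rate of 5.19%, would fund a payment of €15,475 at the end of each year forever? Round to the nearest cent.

PV = C/r = 15475/0.0519 = 298,169.5568

€298,169.56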